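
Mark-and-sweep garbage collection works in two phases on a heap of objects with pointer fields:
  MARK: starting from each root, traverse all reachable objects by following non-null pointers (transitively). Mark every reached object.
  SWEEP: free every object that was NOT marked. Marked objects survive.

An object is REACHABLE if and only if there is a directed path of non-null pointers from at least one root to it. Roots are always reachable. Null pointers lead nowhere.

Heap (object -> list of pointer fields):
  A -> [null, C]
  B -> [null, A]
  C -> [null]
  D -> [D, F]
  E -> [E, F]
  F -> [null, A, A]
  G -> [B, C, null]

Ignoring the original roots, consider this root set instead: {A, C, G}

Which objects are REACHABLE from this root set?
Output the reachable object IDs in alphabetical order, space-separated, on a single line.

Answer: A B C G

Derivation:
Roots: A C G
Mark A: refs=null C, marked=A
Mark C: refs=null, marked=A C
Mark G: refs=B C null, marked=A C G
Mark B: refs=null A, marked=A B C G
Unmarked (collected): D E F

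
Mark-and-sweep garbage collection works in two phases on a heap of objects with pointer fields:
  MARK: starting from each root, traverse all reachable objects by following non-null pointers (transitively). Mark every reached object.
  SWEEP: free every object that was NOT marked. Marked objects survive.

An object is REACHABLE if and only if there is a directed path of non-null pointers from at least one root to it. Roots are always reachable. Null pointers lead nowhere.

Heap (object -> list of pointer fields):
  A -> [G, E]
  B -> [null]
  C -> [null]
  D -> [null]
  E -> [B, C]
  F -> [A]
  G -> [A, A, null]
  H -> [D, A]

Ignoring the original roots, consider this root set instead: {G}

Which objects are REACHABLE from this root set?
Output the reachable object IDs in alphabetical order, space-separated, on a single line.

Roots: G
Mark G: refs=A A null, marked=G
Mark A: refs=G E, marked=A G
Mark E: refs=B C, marked=A E G
Mark B: refs=null, marked=A B E G
Mark C: refs=null, marked=A B C E G
Unmarked (collected): D F H

Answer: A B C E G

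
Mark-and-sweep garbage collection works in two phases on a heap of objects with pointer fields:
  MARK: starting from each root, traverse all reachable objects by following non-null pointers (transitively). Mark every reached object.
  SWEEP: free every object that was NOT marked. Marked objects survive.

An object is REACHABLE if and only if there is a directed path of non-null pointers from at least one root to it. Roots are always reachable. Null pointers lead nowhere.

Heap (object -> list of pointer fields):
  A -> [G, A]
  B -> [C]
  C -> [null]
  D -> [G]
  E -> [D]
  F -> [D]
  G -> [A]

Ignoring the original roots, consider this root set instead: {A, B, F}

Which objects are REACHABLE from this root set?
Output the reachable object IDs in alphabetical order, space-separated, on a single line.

Answer: A B C D F G

Derivation:
Roots: A B F
Mark A: refs=G A, marked=A
Mark B: refs=C, marked=A B
Mark F: refs=D, marked=A B F
Mark G: refs=A, marked=A B F G
Mark C: refs=null, marked=A B C F G
Mark D: refs=G, marked=A B C D F G
Unmarked (collected): E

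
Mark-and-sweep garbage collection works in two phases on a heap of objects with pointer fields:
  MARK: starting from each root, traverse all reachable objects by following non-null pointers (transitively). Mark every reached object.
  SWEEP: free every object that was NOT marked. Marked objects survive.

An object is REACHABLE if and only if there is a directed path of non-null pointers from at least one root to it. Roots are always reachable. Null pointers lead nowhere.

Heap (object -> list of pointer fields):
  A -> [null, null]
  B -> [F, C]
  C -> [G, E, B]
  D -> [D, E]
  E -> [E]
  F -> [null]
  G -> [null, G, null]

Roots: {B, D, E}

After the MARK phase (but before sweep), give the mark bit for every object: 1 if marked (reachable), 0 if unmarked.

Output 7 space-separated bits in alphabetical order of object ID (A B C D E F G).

Roots: B D E
Mark B: refs=F C, marked=B
Mark D: refs=D E, marked=B D
Mark E: refs=E, marked=B D E
Mark F: refs=null, marked=B D E F
Mark C: refs=G E B, marked=B C D E F
Mark G: refs=null G null, marked=B C D E F G
Unmarked (collected): A

Answer: 0 1 1 1 1 1 1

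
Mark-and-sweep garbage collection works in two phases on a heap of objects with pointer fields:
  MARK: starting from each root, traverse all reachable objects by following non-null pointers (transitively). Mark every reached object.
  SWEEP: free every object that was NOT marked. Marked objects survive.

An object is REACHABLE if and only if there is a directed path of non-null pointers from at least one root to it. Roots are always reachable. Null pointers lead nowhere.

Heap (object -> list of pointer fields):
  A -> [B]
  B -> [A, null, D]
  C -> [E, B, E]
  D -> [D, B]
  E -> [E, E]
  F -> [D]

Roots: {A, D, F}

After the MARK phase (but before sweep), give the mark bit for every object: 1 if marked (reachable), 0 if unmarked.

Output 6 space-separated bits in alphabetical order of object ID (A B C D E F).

Answer: 1 1 0 1 0 1

Derivation:
Roots: A D F
Mark A: refs=B, marked=A
Mark D: refs=D B, marked=A D
Mark F: refs=D, marked=A D F
Mark B: refs=A null D, marked=A B D F
Unmarked (collected): C E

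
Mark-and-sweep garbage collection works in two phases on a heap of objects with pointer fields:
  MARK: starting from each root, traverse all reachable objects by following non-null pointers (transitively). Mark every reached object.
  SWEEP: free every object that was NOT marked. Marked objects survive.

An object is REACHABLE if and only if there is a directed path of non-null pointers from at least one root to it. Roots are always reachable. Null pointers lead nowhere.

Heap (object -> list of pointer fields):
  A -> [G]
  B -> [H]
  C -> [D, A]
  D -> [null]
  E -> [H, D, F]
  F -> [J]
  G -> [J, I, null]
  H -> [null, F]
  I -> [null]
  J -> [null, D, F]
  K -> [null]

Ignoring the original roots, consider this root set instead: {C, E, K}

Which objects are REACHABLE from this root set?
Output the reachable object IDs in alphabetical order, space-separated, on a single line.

Roots: C E K
Mark C: refs=D A, marked=C
Mark E: refs=H D F, marked=C E
Mark K: refs=null, marked=C E K
Mark D: refs=null, marked=C D E K
Mark A: refs=G, marked=A C D E K
Mark H: refs=null F, marked=A C D E H K
Mark F: refs=J, marked=A C D E F H K
Mark G: refs=J I null, marked=A C D E F G H K
Mark J: refs=null D F, marked=A C D E F G H J K
Mark I: refs=null, marked=A C D E F G H I J K
Unmarked (collected): B

Answer: A C D E F G H I J K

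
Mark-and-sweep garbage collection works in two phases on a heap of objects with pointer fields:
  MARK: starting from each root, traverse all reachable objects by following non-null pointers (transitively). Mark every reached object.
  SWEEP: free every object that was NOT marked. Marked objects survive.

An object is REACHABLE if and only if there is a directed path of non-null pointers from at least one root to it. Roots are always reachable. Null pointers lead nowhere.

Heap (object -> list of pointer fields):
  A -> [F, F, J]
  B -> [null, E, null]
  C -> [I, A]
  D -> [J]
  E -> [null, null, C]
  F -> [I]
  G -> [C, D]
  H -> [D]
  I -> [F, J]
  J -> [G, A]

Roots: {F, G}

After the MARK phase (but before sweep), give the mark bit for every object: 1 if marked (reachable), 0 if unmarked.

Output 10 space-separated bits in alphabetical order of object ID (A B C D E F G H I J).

Answer: 1 0 1 1 0 1 1 0 1 1

Derivation:
Roots: F G
Mark F: refs=I, marked=F
Mark G: refs=C D, marked=F G
Mark I: refs=F J, marked=F G I
Mark C: refs=I A, marked=C F G I
Mark D: refs=J, marked=C D F G I
Mark J: refs=G A, marked=C D F G I J
Mark A: refs=F F J, marked=A C D F G I J
Unmarked (collected): B E H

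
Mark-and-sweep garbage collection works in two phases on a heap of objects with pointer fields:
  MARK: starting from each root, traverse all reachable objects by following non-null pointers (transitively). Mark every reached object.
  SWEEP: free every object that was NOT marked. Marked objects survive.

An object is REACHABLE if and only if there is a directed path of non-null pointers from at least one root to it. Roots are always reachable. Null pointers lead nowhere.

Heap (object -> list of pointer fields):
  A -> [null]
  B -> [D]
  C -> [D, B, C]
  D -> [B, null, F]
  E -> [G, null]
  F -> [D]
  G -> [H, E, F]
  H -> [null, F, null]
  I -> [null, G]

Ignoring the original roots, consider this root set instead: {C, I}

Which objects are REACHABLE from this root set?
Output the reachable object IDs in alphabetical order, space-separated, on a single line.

Roots: C I
Mark C: refs=D B C, marked=C
Mark I: refs=null G, marked=C I
Mark D: refs=B null F, marked=C D I
Mark B: refs=D, marked=B C D I
Mark G: refs=H E F, marked=B C D G I
Mark F: refs=D, marked=B C D F G I
Mark H: refs=null F null, marked=B C D F G H I
Mark E: refs=G null, marked=B C D E F G H I
Unmarked (collected): A

Answer: B C D E F G H I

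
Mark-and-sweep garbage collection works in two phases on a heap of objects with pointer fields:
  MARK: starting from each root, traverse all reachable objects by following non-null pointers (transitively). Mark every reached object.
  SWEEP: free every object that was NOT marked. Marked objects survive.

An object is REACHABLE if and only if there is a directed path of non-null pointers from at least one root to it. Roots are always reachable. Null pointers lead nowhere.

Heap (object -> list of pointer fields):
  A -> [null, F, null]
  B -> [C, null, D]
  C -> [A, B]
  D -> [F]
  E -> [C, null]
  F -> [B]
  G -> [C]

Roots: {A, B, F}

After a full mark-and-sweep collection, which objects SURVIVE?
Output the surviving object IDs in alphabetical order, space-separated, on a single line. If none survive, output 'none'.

Answer: A B C D F

Derivation:
Roots: A B F
Mark A: refs=null F null, marked=A
Mark B: refs=C null D, marked=A B
Mark F: refs=B, marked=A B F
Mark C: refs=A B, marked=A B C F
Mark D: refs=F, marked=A B C D F
Unmarked (collected): E G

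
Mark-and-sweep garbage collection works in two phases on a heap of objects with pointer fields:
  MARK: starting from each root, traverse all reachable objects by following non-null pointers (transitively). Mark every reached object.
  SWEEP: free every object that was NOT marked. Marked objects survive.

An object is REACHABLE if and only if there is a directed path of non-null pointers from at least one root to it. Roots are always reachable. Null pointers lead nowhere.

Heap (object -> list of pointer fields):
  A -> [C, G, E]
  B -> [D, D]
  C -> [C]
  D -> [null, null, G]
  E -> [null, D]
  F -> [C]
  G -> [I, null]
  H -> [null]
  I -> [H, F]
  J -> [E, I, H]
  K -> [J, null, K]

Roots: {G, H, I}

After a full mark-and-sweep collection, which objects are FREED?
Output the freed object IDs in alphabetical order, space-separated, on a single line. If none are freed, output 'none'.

Answer: A B D E J K

Derivation:
Roots: G H I
Mark G: refs=I null, marked=G
Mark H: refs=null, marked=G H
Mark I: refs=H F, marked=G H I
Mark F: refs=C, marked=F G H I
Mark C: refs=C, marked=C F G H I
Unmarked (collected): A B D E J K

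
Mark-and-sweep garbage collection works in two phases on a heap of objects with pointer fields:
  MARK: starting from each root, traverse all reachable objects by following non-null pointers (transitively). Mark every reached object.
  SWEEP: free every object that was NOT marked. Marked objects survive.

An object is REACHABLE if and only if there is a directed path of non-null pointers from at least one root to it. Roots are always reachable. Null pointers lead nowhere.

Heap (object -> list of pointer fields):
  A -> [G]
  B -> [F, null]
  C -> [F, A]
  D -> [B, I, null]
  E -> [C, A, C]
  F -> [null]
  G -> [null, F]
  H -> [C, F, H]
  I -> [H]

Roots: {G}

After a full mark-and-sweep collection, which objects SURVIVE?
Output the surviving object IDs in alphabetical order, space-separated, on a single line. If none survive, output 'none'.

Answer: F G

Derivation:
Roots: G
Mark G: refs=null F, marked=G
Mark F: refs=null, marked=F G
Unmarked (collected): A B C D E H I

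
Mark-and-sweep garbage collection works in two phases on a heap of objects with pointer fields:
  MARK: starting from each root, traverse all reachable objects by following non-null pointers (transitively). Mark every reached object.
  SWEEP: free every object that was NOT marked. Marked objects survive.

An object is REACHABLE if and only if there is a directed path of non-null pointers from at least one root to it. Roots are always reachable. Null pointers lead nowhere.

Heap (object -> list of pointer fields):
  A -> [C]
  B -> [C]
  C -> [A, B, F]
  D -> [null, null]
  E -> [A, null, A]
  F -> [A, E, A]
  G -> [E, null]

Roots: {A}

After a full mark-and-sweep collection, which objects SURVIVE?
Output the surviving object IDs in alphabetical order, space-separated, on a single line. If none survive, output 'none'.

Answer: A B C E F

Derivation:
Roots: A
Mark A: refs=C, marked=A
Mark C: refs=A B F, marked=A C
Mark B: refs=C, marked=A B C
Mark F: refs=A E A, marked=A B C F
Mark E: refs=A null A, marked=A B C E F
Unmarked (collected): D G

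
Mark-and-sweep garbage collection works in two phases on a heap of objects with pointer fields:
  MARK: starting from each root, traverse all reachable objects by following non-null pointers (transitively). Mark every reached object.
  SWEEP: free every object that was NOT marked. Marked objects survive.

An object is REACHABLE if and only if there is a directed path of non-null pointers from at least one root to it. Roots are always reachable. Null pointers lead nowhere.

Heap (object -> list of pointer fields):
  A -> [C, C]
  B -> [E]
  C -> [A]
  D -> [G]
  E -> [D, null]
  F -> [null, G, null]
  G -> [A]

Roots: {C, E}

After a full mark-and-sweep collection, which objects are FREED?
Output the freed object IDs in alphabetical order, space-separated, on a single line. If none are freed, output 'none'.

Answer: B F

Derivation:
Roots: C E
Mark C: refs=A, marked=C
Mark E: refs=D null, marked=C E
Mark A: refs=C C, marked=A C E
Mark D: refs=G, marked=A C D E
Mark G: refs=A, marked=A C D E G
Unmarked (collected): B F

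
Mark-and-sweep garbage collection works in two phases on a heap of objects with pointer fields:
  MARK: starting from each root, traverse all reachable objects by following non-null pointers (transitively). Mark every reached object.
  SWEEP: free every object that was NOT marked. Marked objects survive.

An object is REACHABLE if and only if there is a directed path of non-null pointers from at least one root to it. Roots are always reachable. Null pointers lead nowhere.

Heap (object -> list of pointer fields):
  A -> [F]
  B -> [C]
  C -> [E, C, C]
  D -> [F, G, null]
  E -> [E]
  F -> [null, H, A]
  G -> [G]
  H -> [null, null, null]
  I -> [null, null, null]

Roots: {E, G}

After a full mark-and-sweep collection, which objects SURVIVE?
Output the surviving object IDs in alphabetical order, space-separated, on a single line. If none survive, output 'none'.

Answer: E G

Derivation:
Roots: E G
Mark E: refs=E, marked=E
Mark G: refs=G, marked=E G
Unmarked (collected): A B C D F H I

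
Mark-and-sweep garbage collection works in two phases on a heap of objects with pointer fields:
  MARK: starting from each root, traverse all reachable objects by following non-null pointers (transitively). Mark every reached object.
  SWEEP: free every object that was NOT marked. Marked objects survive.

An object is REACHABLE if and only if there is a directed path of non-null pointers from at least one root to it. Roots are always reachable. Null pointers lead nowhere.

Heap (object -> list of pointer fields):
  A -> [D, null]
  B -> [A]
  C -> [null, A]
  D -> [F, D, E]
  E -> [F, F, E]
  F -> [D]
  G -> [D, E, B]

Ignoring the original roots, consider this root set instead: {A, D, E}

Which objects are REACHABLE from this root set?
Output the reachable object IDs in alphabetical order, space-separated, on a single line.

Roots: A D E
Mark A: refs=D null, marked=A
Mark D: refs=F D E, marked=A D
Mark E: refs=F F E, marked=A D E
Mark F: refs=D, marked=A D E F
Unmarked (collected): B C G

Answer: A D E F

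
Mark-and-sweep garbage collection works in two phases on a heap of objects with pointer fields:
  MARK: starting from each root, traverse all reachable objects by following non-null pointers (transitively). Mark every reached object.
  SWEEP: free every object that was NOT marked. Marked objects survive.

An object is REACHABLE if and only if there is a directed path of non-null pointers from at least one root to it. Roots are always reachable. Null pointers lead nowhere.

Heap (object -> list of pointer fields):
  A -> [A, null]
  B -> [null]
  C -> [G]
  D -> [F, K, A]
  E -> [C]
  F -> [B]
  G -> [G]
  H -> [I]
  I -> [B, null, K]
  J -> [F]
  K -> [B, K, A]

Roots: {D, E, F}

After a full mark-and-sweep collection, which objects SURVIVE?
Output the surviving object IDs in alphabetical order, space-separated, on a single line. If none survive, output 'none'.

Roots: D E F
Mark D: refs=F K A, marked=D
Mark E: refs=C, marked=D E
Mark F: refs=B, marked=D E F
Mark K: refs=B K A, marked=D E F K
Mark A: refs=A null, marked=A D E F K
Mark C: refs=G, marked=A C D E F K
Mark B: refs=null, marked=A B C D E F K
Mark G: refs=G, marked=A B C D E F G K
Unmarked (collected): H I J

Answer: A B C D E F G K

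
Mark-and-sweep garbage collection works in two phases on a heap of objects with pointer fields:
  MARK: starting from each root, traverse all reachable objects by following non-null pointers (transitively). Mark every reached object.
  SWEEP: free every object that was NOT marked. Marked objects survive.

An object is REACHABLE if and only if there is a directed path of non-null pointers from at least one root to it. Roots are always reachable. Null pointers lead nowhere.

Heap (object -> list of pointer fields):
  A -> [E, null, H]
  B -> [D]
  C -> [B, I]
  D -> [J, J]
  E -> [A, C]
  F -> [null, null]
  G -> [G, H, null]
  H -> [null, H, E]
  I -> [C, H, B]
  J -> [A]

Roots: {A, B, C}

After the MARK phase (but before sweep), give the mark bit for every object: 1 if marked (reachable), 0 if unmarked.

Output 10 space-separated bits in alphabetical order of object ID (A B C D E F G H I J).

Answer: 1 1 1 1 1 0 0 1 1 1

Derivation:
Roots: A B C
Mark A: refs=E null H, marked=A
Mark B: refs=D, marked=A B
Mark C: refs=B I, marked=A B C
Mark E: refs=A C, marked=A B C E
Mark H: refs=null H E, marked=A B C E H
Mark D: refs=J J, marked=A B C D E H
Mark I: refs=C H B, marked=A B C D E H I
Mark J: refs=A, marked=A B C D E H I J
Unmarked (collected): F G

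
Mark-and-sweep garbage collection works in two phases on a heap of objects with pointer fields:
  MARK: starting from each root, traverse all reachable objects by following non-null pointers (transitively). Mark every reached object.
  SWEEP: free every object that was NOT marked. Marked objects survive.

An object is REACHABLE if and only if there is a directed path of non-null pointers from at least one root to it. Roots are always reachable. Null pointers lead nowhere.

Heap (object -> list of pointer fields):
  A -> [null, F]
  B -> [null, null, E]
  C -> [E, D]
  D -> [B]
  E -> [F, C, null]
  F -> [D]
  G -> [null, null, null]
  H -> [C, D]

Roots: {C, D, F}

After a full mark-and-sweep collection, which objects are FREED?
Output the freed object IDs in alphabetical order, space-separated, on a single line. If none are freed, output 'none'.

Answer: A G H

Derivation:
Roots: C D F
Mark C: refs=E D, marked=C
Mark D: refs=B, marked=C D
Mark F: refs=D, marked=C D F
Mark E: refs=F C null, marked=C D E F
Mark B: refs=null null E, marked=B C D E F
Unmarked (collected): A G H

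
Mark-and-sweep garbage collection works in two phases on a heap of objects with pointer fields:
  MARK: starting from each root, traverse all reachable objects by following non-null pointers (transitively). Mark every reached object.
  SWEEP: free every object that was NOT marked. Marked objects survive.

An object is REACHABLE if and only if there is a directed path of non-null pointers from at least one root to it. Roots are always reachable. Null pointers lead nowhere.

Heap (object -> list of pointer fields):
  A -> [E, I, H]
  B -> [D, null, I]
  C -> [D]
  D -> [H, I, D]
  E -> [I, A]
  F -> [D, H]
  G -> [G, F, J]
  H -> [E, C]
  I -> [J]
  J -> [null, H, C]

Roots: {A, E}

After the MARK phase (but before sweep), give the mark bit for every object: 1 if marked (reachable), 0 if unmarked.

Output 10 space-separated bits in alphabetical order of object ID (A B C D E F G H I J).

Roots: A E
Mark A: refs=E I H, marked=A
Mark E: refs=I A, marked=A E
Mark I: refs=J, marked=A E I
Mark H: refs=E C, marked=A E H I
Mark J: refs=null H C, marked=A E H I J
Mark C: refs=D, marked=A C E H I J
Mark D: refs=H I D, marked=A C D E H I J
Unmarked (collected): B F G

Answer: 1 0 1 1 1 0 0 1 1 1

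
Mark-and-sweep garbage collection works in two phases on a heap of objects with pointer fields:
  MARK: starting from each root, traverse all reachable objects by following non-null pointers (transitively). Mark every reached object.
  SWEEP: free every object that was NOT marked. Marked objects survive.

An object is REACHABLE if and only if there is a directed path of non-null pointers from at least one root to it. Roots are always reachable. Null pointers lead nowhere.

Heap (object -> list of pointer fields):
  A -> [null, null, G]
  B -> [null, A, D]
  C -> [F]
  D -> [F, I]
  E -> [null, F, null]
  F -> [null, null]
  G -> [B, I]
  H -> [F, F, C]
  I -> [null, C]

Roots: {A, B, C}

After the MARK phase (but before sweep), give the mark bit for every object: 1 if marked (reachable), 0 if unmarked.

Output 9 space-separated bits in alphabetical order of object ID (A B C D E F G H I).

Roots: A B C
Mark A: refs=null null G, marked=A
Mark B: refs=null A D, marked=A B
Mark C: refs=F, marked=A B C
Mark G: refs=B I, marked=A B C G
Mark D: refs=F I, marked=A B C D G
Mark F: refs=null null, marked=A B C D F G
Mark I: refs=null C, marked=A B C D F G I
Unmarked (collected): E H

Answer: 1 1 1 1 0 1 1 0 1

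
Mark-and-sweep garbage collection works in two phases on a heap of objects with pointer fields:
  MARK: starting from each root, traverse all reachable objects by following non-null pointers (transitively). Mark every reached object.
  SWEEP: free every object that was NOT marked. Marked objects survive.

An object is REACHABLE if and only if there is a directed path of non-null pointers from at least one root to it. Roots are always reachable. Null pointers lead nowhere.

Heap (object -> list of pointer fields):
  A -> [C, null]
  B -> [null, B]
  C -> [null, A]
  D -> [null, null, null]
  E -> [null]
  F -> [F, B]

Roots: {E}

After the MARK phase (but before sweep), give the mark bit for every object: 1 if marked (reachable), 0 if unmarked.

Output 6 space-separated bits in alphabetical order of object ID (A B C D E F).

Roots: E
Mark E: refs=null, marked=E
Unmarked (collected): A B C D F

Answer: 0 0 0 0 1 0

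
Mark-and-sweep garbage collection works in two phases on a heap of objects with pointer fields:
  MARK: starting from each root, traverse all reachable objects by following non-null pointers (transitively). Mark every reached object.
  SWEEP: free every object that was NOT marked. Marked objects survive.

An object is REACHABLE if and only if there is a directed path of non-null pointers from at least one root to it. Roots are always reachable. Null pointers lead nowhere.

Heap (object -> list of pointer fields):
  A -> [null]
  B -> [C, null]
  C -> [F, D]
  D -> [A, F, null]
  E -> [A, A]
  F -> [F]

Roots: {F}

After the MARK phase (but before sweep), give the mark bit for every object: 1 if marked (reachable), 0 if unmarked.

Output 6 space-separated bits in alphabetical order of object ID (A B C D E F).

Answer: 0 0 0 0 0 1

Derivation:
Roots: F
Mark F: refs=F, marked=F
Unmarked (collected): A B C D E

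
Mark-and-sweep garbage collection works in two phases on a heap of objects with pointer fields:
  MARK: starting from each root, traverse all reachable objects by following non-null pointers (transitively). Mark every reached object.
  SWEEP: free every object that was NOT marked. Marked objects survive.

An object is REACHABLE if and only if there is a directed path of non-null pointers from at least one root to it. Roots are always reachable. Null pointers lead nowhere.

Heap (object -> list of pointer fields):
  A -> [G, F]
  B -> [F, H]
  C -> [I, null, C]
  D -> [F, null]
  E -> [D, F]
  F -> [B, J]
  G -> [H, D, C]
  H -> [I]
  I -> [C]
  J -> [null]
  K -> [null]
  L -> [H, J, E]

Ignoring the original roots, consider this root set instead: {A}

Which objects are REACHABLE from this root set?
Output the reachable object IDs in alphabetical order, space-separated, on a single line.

Roots: A
Mark A: refs=G F, marked=A
Mark G: refs=H D C, marked=A G
Mark F: refs=B J, marked=A F G
Mark H: refs=I, marked=A F G H
Mark D: refs=F null, marked=A D F G H
Mark C: refs=I null C, marked=A C D F G H
Mark B: refs=F H, marked=A B C D F G H
Mark J: refs=null, marked=A B C D F G H J
Mark I: refs=C, marked=A B C D F G H I J
Unmarked (collected): E K L

Answer: A B C D F G H I J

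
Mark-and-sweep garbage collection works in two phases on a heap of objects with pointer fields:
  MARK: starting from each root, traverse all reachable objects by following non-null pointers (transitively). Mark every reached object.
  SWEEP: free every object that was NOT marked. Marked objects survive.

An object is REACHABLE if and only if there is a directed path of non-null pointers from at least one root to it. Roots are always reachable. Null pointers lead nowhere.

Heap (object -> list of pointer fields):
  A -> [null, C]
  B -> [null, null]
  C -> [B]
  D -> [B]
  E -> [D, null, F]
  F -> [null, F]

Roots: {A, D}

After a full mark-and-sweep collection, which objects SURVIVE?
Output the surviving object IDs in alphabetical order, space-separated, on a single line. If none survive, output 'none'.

Roots: A D
Mark A: refs=null C, marked=A
Mark D: refs=B, marked=A D
Mark C: refs=B, marked=A C D
Mark B: refs=null null, marked=A B C D
Unmarked (collected): E F

Answer: A B C D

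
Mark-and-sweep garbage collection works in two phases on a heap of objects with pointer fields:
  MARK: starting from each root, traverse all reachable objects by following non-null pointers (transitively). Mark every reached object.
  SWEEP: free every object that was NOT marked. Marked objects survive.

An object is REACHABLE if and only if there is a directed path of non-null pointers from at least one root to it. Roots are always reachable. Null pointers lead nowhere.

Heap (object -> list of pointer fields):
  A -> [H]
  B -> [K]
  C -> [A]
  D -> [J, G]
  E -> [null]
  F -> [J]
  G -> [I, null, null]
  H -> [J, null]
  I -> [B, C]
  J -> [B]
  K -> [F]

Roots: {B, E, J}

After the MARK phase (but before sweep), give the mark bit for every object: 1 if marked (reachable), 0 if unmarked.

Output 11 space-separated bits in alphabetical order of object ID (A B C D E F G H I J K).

Roots: B E J
Mark B: refs=K, marked=B
Mark E: refs=null, marked=B E
Mark J: refs=B, marked=B E J
Mark K: refs=F, marked=B E J K
Mark F: refs=J, marked=B E F J K
Unmarked (collected): A C D G H I

Answer: 0 1 0 0 1 1 0 0 0 1 1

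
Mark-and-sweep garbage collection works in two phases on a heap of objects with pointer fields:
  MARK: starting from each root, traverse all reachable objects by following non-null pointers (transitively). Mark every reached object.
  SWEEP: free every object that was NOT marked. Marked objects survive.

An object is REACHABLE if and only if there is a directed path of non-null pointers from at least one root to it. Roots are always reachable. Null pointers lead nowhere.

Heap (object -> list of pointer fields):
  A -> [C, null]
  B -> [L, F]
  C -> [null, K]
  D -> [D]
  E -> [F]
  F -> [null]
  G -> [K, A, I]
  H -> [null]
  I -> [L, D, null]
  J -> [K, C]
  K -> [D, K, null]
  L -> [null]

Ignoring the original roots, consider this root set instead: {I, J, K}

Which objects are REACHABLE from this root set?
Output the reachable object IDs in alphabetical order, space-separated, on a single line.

Answer: C D I J K L

Derivation:
Roots: I J K
Mark I: refs=L D null, marked=I
Mark J: refs=K C, marked=I J
Mark K: refs=D K null, marked=I J K
Mark L: refs=null, marked=I J K L
Mark D: refs=D, marked=D I J K L
Mark C: refs=null K, marked=C D I J K L
Unmarked (collected): A B E F G H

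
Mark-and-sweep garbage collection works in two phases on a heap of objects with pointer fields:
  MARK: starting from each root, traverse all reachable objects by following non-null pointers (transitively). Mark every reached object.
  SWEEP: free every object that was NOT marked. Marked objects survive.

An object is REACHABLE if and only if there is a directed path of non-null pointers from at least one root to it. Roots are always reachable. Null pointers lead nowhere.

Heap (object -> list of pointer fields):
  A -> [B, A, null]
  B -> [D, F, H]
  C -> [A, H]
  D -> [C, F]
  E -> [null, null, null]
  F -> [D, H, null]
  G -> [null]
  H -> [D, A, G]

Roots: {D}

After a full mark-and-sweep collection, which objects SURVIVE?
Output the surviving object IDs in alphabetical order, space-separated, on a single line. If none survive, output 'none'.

Roots: D
Mark D: refs=C F, marked=D
Mark C: refs=A H, marked=C D
Mark F: refs=D H null, marked=C D F
Mark A: refs=B A null, marked=A C D F
Mark H: refs=D A G, marked=A C D F H
Mark B: refs=D F H, marked=A B C D F H
Mark G: refs=null, marked=A B C D F G H
Unmarked (collected): E

Answer: A B C D F G H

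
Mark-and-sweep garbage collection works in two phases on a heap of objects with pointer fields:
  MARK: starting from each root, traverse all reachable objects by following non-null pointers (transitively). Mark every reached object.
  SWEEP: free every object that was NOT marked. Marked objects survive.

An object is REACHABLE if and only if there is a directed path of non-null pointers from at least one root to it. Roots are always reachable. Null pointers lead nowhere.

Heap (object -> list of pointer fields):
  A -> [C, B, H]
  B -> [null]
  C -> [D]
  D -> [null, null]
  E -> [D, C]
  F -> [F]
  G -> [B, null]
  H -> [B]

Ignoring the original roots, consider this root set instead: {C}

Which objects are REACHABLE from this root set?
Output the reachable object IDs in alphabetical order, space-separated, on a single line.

Roots: C
Mark C: refs=D, marked=C
Mark D: refs=null null, marked=C D
Unmarked (collected): A B E F G H

Answer: C D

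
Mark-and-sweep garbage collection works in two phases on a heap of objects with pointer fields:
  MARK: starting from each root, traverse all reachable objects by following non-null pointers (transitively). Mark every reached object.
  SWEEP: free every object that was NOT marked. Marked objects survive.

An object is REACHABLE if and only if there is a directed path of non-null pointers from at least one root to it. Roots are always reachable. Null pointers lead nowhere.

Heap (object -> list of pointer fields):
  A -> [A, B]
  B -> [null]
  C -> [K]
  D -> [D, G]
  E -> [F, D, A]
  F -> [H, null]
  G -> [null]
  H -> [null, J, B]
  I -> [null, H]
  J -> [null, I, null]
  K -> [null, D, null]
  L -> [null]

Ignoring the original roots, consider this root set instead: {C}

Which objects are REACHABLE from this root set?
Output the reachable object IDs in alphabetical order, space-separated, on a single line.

Roots: C
Mark C: refs=K, marked=C
Mark K: refs=null D null, marked=C K
Mark D: refs=D G, marked=C D K
Mark G: refs=null, marked=C D G K
Unmarked (collected): A B E F H I J L

Answer: C D G K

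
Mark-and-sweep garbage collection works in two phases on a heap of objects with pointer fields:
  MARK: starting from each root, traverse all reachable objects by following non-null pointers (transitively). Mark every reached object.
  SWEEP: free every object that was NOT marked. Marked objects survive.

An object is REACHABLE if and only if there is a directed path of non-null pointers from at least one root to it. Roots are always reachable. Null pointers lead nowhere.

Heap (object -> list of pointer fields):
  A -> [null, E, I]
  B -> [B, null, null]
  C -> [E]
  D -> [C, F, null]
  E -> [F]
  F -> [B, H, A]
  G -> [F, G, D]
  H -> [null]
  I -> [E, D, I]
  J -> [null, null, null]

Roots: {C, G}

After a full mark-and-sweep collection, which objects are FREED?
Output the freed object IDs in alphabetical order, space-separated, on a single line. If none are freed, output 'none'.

Roots: C G
Mark C: refs=E, marked=C
Mark G: refs=F G D, marked=C G
Mark E: refs=F, marked=C E G
Mark F: refs=B H A, marked=C E F G
Mark D: refs=C F null, marked=C D E F G
Mark B: refs=B null null, marked=B C D E F G
Mark H: refs=null, marked=B C D E F G H
Mark A: refs=null E I, marked=A B C D E F G H
Mark I: refs=E D I, marked=A B C D E F G H I
Unmarked (collected): J

Answer: J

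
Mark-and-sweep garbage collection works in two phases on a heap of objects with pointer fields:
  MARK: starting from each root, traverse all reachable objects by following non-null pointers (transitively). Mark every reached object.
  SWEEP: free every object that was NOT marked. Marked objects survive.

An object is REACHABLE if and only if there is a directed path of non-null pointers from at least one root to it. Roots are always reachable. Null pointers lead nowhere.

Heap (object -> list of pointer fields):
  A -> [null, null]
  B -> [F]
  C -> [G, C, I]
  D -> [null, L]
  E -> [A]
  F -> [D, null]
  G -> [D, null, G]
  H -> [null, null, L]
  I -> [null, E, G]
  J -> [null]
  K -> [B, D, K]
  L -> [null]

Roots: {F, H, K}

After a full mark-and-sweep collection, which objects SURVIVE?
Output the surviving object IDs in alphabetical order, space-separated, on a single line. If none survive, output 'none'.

Answer: B D F H K L

Derivation:
Roots: F H K
Mark F: refs=D null, marked=F
Mark H: refs=null null L, marked=F H
Mark K: refs=B D K, marked=F H K
Mark D: refs=null L, marked=D F H K
Mark L: refs=null, marked=D F H K L
Mark B: refs=F, marked=B D F H K L
Unmarked (collected): A C E G I J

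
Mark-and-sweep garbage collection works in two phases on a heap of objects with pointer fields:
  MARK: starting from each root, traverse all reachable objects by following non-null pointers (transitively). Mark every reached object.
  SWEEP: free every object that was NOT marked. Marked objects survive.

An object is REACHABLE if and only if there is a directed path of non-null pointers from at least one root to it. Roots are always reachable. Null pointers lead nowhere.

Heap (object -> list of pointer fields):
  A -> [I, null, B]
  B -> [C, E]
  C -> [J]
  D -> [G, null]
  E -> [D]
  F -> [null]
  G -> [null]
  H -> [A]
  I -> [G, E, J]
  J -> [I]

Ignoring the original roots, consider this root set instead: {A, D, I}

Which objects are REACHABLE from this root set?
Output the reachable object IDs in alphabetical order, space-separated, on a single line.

Answer: A B C D E G I J

Derivation:
Roots: A D I
Mark A: refs=I null B, marked=A
Mark D: refs=G null, marked=A D
Mark I: refs=G E J, marked=A D I
Mark B: refs=C E, marked=A B D I
Mark G: refs=null, marked=A B D G I
Mark E: refs=D, marked=A B D E G I
Mark J: refs=I, marked=A B D E G I J
Mark C: refs=J, marked=A B C D E G I J
Unmarked (collected): F H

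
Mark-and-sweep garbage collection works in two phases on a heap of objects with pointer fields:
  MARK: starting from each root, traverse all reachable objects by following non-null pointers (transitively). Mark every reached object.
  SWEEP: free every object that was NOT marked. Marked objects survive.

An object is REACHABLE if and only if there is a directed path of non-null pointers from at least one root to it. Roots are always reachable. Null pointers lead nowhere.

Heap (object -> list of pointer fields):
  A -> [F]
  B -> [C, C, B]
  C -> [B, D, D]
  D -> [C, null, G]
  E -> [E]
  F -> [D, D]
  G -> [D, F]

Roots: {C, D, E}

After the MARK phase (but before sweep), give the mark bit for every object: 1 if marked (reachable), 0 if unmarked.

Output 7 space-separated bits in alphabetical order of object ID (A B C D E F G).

Answer: 0 1 1 1 1 1 1

Derivation:
Roots: C D E
Mark C: refs=B D D, marked=C
Mark D: refs=C null G, marked=C D
Mark E: refs=E, marked=C D E
Mark B: refs=C C B, marked=B C D E
Mark G: refs=D F, marked=B C D E G
Mark F: refs=D D, marked=B C D E F G
Unmarked (collected): A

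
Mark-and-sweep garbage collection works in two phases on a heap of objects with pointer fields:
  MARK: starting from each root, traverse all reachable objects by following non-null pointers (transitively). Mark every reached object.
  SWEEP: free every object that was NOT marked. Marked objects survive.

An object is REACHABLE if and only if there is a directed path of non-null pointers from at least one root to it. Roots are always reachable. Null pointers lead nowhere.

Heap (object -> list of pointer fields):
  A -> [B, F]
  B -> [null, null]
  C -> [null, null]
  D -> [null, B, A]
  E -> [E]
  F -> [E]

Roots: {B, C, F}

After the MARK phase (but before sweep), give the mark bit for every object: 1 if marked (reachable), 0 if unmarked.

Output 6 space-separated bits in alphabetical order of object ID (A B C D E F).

Roots: B C F
Mark B: refs=null null, marked=B
Mark C: refs=null null, marked=B C
Mark F: refs=E, marked=B C F
Mark E: refs=E, marked=B C E F
Unmarked (collected): A D

Answer: 0 1 1 0 1 1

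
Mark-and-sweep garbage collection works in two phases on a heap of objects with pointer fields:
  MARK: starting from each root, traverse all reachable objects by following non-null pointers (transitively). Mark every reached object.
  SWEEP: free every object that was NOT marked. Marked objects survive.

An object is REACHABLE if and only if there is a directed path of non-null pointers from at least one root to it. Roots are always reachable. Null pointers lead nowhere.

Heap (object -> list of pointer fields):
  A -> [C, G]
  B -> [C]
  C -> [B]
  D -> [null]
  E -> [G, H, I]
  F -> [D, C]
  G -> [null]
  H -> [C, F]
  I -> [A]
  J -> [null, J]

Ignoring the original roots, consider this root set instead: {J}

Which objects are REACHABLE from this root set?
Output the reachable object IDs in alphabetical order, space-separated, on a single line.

Roots: J
Mark J: refs=null J, marked=J
Unmarked (collected): A B C D E F G H I

Answer: J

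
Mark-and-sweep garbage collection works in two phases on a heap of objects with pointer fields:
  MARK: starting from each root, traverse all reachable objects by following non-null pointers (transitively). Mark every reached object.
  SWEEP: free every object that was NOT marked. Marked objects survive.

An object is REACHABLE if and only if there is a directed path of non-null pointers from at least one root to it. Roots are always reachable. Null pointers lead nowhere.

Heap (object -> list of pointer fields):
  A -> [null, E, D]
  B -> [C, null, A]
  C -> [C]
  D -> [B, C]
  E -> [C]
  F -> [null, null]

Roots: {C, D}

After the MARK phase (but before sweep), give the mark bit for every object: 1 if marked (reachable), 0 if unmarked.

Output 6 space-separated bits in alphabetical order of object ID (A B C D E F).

Roots: C D
Mark C: refs=C, marked=C
Mark D: refs=B C, marked=C D
Mark B: refs=C null A, marked=B C D
Mark A: refs=null E D, marked=A B C D
Mark E: refs=C, marked=A B C D E
Unmarked (collected): F

Answer: 1 1 1 1 1 0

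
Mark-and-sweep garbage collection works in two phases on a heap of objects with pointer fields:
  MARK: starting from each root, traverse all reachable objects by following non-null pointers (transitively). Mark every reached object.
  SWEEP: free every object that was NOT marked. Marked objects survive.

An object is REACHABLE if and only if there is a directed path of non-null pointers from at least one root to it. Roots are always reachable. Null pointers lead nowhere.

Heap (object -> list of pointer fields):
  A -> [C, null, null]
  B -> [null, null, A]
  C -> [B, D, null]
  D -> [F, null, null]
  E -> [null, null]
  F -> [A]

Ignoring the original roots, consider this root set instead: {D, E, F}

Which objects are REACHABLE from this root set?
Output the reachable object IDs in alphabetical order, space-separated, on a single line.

Answer: A B C D E F

Derivation:
Roots: D E F
Mark D: refs=F null null, marked=D
Mark E: refs=null null, marked=D E
Mark F: refs=A, marked=D E F
Mark A: refs=C null null, marked=A D E F
Mark C: refs=B D null, marked=A C D E F
Mark B: refs=null null A, marked=A B C D E F
Unmarked (collected): (none)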